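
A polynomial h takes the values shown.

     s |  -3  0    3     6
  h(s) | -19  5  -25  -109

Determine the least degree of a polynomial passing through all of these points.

Forward differences of the values at s = -3, 0, 3, 6:
  h  : -19  5  -25  -109
  Δ  : 24  -30  -84
  Δ^2: -54  -54
  Δ^3: 0
The second differences are constant (-54) and nonzero, while all higher differences vanish, so the minimal degree is 2.

2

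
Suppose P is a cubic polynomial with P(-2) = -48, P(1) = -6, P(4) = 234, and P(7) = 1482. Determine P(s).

P(s) = 5s^3 - 4s^2 - 5s - 2

Write P(s) = as^3 + bs^2 + cs + d. Substituting each data point gives a linear system:
  -8a + 4b - 2c + d = -48
  a + b + c + d = -6
  64a + 16b + 4c + d = 234
  343a + 49b + 7c + d = 1482
Solving the system yields a = 5, b = -4, c = -5, d = -2.
So P(s) = 5s³ - 4s² - 5s - 2.
Check: P(7) = 1482. ✓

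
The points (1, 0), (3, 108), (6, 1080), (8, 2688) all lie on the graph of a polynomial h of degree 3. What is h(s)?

h(s) = 6s^3 - 6s^2

Write h(s) = as^3 + bs^2 + cs + d. Substituting each data point gives a linear system:
  a + b + c + d = 0
  27a + 9b + 3c + d = 108
  216a + 36b + 6c + d = 1080
  512a + 64b + 8c + d = 2688
Solving the system yields a = 6, b = -6, c = 0, d = 0.
So h(s) = 6s³ - 6s².
Check: h(6) = 1080. ✓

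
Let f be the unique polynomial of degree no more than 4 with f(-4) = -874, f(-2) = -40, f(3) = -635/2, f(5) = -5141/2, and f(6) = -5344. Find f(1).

7/2

Using the Lagrange interpolation formula with nodes -4, -2, 3, 5, 6:
  L_0(t) = (t + 2)(t - 3)(t - 5)(t - 6) / 1260
  L_1(t) = (t + 4)(t - 3)(t - 5)(t - 6) / -560
  L_2(t) = (t + 4)(t + 2)(t - 5)(t - 6) / 210
  L_3(t) = (t + 4)(t + 2)(t - 3)(t - 6) / -126
  L_4(t) = (t + 4)(t + 2)(t - 3)(t - 5) / 240
Then f(t) = -874·L_0(t) - 40·L_1(t) - 635/2·L_2(t) - 5141/2·L_3(t) - 5344·L_4(t).
Expanding and collecting terms gives f(t) = -4t^4 - (3/2)t^3 + 4t^2 + 3t + 2.
Evaluating at t = 1: f(1) = 7/2.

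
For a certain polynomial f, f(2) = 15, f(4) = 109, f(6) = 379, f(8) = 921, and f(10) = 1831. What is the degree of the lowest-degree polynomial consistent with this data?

Forward differences of the values at n = 2, 4, 6, 8, 10:
  f  : 15  109  379  921  1831
  Δ  : 94  270  542  910
  Δ^2: 176  272  368
  Δ^3: 96  96
  Δ^4: 0
The third differences are constant (96) and nonzero, while all higher differences vanish, so the minimal degree is 3.

3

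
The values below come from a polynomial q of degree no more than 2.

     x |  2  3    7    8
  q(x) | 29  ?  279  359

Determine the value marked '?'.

The 3 known points determine the degree-2 polynomial uniquely.
Write q(x) = ax^2 + bx + c. Substituting each data point gives a linear system:
  4a + 2b + c = 29
  49a + 7b + c = 279
  64a + 8b + c = 359
Solving the system yields a = 5, b = 5, c = -1.
So q(x) = 5x^2 + 5x - 1.
Then q(3) = 59.

59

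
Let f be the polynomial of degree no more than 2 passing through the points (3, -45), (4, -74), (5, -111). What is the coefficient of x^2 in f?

-4

Write f(x) = ax^2 + bx + c. Substituting each data point gives a linear system:
  9a + 3b + c = -45
  16a + 4b + c = -74
  25a + 5b + c = -111
Solving the system yields a = -4, b = -1, c = -6.
So f(x) = -4x^2 - x - 6.
The leading coefficient is -4.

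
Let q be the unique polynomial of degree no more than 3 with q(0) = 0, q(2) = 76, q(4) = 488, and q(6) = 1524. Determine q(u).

q(u) = 6u^3 + 6u^2 + 2u

Write q(u) = au^3 + bu^2 + cu + d. Substituting each data point gives a linear system:
  d = 0
  8a + 4b + 2c + d = 76
  64a + 16b + 4c + d = 488
  216a + 36b + 6c + d = 1524
Solving the system yields a = 6, b = 6, c = 2, d = 0.
So q(u) = 6u^3 + 6u^2 + 2u.
Check: q(4) = 488. ✓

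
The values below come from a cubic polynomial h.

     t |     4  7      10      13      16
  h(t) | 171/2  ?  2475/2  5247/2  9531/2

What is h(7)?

891/2

The 4 known points determine the degree-3 polynomial uniquely.
Write h(t) = at^3 + bt^2 + ct + d. Substituting each data point gives a linear system:
  64a + 16b + 4c + d = 171/2
  1000a + 100b + 10c + d = 2475/2
  2197a + 169b + 13c + d = 5247/2
  4096a + 256b + 16c + d = 9531/2
Solving the system yields a = 1, b = 3, c = -6, d = -5/2.
So h(t) = t^3 + 3t^2 - 6t - 5/2.
Then h(7) = 891/2.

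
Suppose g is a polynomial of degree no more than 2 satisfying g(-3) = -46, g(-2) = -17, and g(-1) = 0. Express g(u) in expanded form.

Using the Lagrange interpolation formula with nodes -3, -2, -1:
  L_0(u) = (u + 2)(u + 1) / 2
  L_1(u) = (u + 3)(u + 1) / -1
  L_2(u) = (u + 3)(u + 2) / 2
Then g(u) = -46·L_0(u) - 17·L_1(u) + 0·L_2(u).
Expanding and collecting terms gives g(u) = -6u^2 - u + 5.
Check: g(-2) = -17. ✓

g(u) = -6u^2 - u + 5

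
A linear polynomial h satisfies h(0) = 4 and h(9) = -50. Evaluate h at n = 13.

-74

Write h(n) = an + b. Substituting each data point gives a linear system:
  b = 4
  9a + b = -50
Solving the system yields a = -6, b = 4.
So h(n) = -6n + 4.
Then h(13) = -74.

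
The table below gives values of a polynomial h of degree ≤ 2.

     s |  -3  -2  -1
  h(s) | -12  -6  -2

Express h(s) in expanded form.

Write h(s) = as^2 + bs + c. Substituting each data point gives a linear system:
  9a - 3b + c = -12
  4a - 2b + c = -6
  a - b + c = -2
Solving the system yields a = -1, b = 1, c = 0.
So h(s) = -s^2 + s.
Check: h(-1) = -2. ✓

h(s) = -s^2 + s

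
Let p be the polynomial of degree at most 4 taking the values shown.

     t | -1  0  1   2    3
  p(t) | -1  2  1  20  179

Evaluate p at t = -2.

64

Using the Lagrange interpolation formula with nodes -1, 0, 1, 2, 3:
  L_0(t) = t(t - 1)(t - 2)(t - 3) / 24
  L_1(t) = (t + 1)(t - 1)(t - 2)(t - 3) / -6
  L_2(t) = (t + 1)t(t - 2)(t - 3) / 4
  L_3(t) = (t + 1)t(t - 1)(t - 3) / -6
  L_4(t) = (t + 1)t(t - 1)(t - 2) / 24
Then p(t) = -1·L_0(t) + 2·L_1(t) + 1·L_2(t) + 20·L_3(t) + 179·L_4(t).
Expanding and collecting terms gives p(t) = 4t⁴ - 4t³ - 6t² + 5t + 2.
Evaluating at t = -2: p(-2) = 64.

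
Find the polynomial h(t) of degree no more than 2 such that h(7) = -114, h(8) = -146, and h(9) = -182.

h(t) = -2t^2 - 2t - 2

Write h(t) = at^2 + bt + c. Substituting each data point gives a linear system:
  49a + 7b + c = -114
  64a + 8b + c = -146
  81a + 9b + c = -182
Solving the system yields a = -2, b = -2, c = -2.
So h(t) = -2t² - 2t - 2.
Check: h(8) = -146. ✓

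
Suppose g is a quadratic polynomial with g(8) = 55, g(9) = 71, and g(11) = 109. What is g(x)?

g(x) = x^2 - x - 1

Write g(x) = ax^2 + bx + c. Substituting each data point gives a linear system:
  64a + 8b + c = 55
  81a + 9b + c = 71
  121a + 11b + c = 109
Solving the system yields a = 1, b = -1, c = -1.
So g(x) = x² - x - 1.
Check: g(8) = 55. ✓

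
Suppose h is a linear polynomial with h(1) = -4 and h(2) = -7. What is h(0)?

Using the Lagrange interpolation formula with nodes 1, 2:
  L_0(u) = (u - 2) / -1
  L_1(u) = (u - 1) / 1
Then h(u) = -4·L_0(u) - 7·L_1(u).
Expanding and collecting terms gives h(u) = -3u - 1.
Evaluating at u = 0: h(0) = -1.

-1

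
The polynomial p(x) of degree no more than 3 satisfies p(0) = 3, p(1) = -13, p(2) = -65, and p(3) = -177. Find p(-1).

Write p(x) = ax^3 + bx^2 + cx + d. Substituting each data point gives a linear system:
  d = 3
  a + b + c + d = -13
  8a + 4b + 2c + d = -65
  27a + 9b + 3c + d = -177
Solving the system yields a = -4, b = -6, c = -6, d = 3.
So p(x) = -4x³ - 6x² - 6x + 3.
Then p(-1) = 7.

7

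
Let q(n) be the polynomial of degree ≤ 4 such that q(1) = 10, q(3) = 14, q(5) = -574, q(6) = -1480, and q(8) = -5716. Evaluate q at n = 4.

Using the Lagrange interpolation formula with nodes 1, 3, 5, 6, 8:
  L_0(n) = (n - 3)(n - 5)(n - 6)(n - 8) / 280
  L_1(n) = (n - 1)(n - 5)(n - 6)(n - 8) / -60
  L_2(n) = (n - 1)(n - 3)(n - 6)(n - 8) / 24
  L_3(n) = (n - 1)(n - 3)(n - 5)(n - 8) / -30
  L_4(n) = (n - 1)(n - 3)(n - 5)(n - 6) / 210
Then q(n) = 10·L_0(n) + 14·L_1(n) - 574·L_2(n) - 1480·L_3(n) - 5716·L_4(n).
Expanding and collecting terms gives q(n) = -2n⁴ + 4n³ + 6n² + 6n - 4.
Evaluating at n = 4: q(4) = -140.

-140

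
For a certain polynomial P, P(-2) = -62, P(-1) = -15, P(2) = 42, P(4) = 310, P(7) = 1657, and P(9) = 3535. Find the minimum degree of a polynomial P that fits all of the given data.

3

Divided differences on the nodes -2, -1, 2, 4, 7, 9:
  order 0: -62  -15  42  310  1657  3535
  order 1: 47  19  134  449  939
  order 2: -7  23  63  98
  order 3: 5  5  5
  order 4: 0  0
  order 5: 0
The order-3 divided differences are all 5 (nonzero) and every higher order vanishes, so the data lies on a polynomial of degree exactly 3.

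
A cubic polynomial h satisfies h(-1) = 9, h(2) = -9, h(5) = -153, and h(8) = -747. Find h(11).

-2115

Write h(s) = as^3 + bs^2 + cs + d. Substituting each data point gives a linear system:
  -a + b - c + d = 9
  8a + 4b + 2c + d = -9
  125a + 25b + 5c + d = -153
  512a + 64b + 8c + d = -747
Solving the system yields a = -2, b = 5, c = -5, d = -3.
So h(s) = -2s³ + 5s² - 5s - 3.
Then h(11) = -2115.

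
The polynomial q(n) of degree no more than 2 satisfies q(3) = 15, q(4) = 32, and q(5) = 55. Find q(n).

q(n) = 3n^2 - 4n

Write q(n) = an^2 + bn + c. Substituting each data point gives a linear system:
  9a + 3b + c = 15
  16a + 4b + c = 32
  25a + 5b + c = 55
Solving the system yields a = 3, b = -4, c = 0.
So q(n) = 3n^2 - 4n.
Check: q(3) = 15. ✓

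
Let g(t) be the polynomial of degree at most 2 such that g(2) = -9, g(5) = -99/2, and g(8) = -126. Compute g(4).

-32

Write g(t) = at^2 + bt + c. Substituting each data point gives a linear system:
  4a + 2b + c = -9
  25a + 5b + c = -99/2
  64a + 8b + c = -126
Solving the system yields a = -2, b = 1/2, c = -2.
So g(t) = -2t^2 + (1/2)t - 2.
Then g(4) = -32.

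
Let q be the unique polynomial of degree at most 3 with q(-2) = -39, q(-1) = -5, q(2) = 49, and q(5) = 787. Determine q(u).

Write q(u) = au^3 + bu^2 + cu + d. Substituting each data point gives a linear system:
  -8a + 4b - 2c + d = -39
  -a + b - c + d = -5
  8a + 4b + 2c + d = 49
  125a + 25b + 5c + d = 787
Solving the system yields a = 6, b = 2, c = -2, d = -3.
So q(u) = 6u^3 + 2u^2 - 2u - 3.
Check: q(-1) = -5. ✓

q(u) = 6u^3 + 2u^2 - 2u - 3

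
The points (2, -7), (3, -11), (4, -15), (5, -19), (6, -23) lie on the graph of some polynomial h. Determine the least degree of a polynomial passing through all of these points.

1

Forward differences of the values at s = 2, 3, 4, 5, 6:
  h  : -7  -11  -15  -19  -23
  Δ  : -4  -4  -4  -4
  Δ^2: 0  0  0
  Δ^3: 0  0
  Δ^4: 0
The first differences are constant (-4) and nonzero, while all higher differences vanish, so the minimal degree is 1.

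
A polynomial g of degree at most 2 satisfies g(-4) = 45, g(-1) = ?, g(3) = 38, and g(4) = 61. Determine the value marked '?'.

6

The 3 known points determine the degree-2 polynomial uniquely.
Write g(u) = au^2 + bu + c. Substituting each data point gives a linear system:
  16a - 4b + c = 45
  9a + 3b + c = 38
  16a + 4b + c = 61
Solving the system yields a = 3, b = 2, c = 5.
So g(u) = 3u^2 + 2u + 5.
Then g(-1) = 6.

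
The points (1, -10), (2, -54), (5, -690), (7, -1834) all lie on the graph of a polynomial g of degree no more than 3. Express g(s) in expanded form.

g(s) = -5s^3 - 2s^2 - 3s

Write g(s) = as^3 + bs^2 + cs + d. Substituting each data point gives a linear system:
  a + b + c + d = -10
  8a + 4b + 2c + d = -54
  125a + 25b + 5c + d = -690
  343a + 49b + 7c + d = -1834
Solving the system yields a = -5, b = -2, c = -3, d = 0.
So g(s) = -5s³ - 2s² - 3s.
Check: g(5) = -690. ✓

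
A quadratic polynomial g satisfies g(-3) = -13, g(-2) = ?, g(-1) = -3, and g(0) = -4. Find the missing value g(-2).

-6

On equispaced nodes a degree-2 polynomial has vanishing third forward difference, so
  - g(-3) + 3·g(-2) - 3·g(-1) + g(0) = 0.
Substituting the known values and solving for g(-2):
  3·g(-2) = -18
  g(-2) = -6.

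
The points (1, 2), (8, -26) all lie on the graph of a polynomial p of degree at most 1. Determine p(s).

Using the Lagrange interpolation formula with nodes 1, 8:
  L_0(s) = (s - 8) / -7
  L_1(s) = (s - 1) / 7
Then p(s) = 2·L_0(s) - 26·L_1(s).
Expanding and collecting terms gives p(s) = -4s + 6.
Check: p(8) = -26. ✓

p(s) = -4s + 6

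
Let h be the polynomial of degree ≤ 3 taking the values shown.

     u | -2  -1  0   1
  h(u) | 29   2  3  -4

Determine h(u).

h(u) = -6u^3 - 4u^2 + 3u + 3

Using the Lagrange interpolation formula with nodes -2, -1, 0, 1:
  L_0(u) = (u + 1)u(u - 1) / -6
  L_1(u) = (u + 2)u(u - 1) / 2
  L_2(u) = (u + 2)(u + 1)(u - 1) / -2
  L_3(u) = (u + 2)(u + 1)u / 6
Then h(u) = 29·L_0(u) + 2·L_1(u) + 3·L_2(u) - 4·L_3(u).
Expanding and collecting terms gives h(u) = -6u^3 - 4u^2 + 3u + 3.
Check: h(0) = 3. ✓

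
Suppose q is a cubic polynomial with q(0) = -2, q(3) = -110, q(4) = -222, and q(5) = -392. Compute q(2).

-44

Write q(s) = as^3 + bs^2 + cs + d. Substituting each data point gives a linear system:
  d = -2
  27a + 9b + 3c + d = -110
  64a + 16b + 4c + d = -222
  125a + 25b + 5c + d = -392
Solving the system yields a = -2, b = -5, c = -3, d = -2.
So q(s) = -2s^3 - 5s^2 - 3s - 2.
Then q(2) = -44.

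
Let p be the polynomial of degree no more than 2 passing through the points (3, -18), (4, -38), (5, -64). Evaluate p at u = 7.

Forward differences of the values at u = 3, 4, 5:
  p  : -18  -38  -64
  Δ  : -20  -26
  Δ^2: -6
The second differences are constant, confirming degree 2.
Interpolating (Newton forward form) and evaluating at u = 7 gives p(7) = -134.

-134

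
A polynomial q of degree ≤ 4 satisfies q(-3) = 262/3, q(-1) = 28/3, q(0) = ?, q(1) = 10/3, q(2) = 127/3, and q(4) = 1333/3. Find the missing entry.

1/3

The 5 known points determine the degree-4 polynomial uniquely.
Write q(n) = an^4 + bn^3 + cn^2 + dn + e. Substituting each data point gives a linear system:
  81a - 27b + 9c - 3d + e = 262/3
  a - b + c - d + e = 28/3
  a + b + c + d + e = 10/3
  16a + 8b + 4c + 2d + e = 127/3
  256a + 64b + 16c + 4d + e = 1333/3
Solving the system yields a = 1, b = 2, c = 5, d = -5, e = 1/3.
So q(n) = n⁴ + 2n³ + 5n² - 5n + 1/3.
Then q(0) = 1/3.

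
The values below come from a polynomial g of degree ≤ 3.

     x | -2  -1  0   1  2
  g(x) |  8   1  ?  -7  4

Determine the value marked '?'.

On equispaced nodes a degree-3 polynomial has vanishing fourth forward difference, so
  g(-2) - 4·g(-1) + 6·g(0) - 4·g(1) + g(2) = 0.
Substituting the known values and solving for g(0):
  6·g(0) = -36
  g(0) = -6.

-6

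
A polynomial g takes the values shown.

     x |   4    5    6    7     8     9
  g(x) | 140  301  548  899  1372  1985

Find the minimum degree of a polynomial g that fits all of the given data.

3

Forward differences of the values at x = 4, 5, 6, 7, 8, 9:
  g  : 140  301  548  899  1372  1985
  Δ  : 161  247  351  473  613
  Δ^2: 86  104  122  140
  Δ^3: 18  18  18
  Δ^4: 0  0
  Δ^5: 0
The third differences are constant (18) and nonzero, while all higher differences vanish, so the minimal degree is 3.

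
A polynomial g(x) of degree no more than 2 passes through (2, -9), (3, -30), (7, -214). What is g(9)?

Using the Lagrange interpolation formula with nodes 2, 3, 7:
  L_0(x) = (x - 3)(x - 7) / 5
  L_1(x) = (x - 2)(x - 7) / -4
  L_2(x) = (x - 2)(x - 3) / 20
Then g(x) = -9·L_0(x) - 30·L_1(x) - 214·L_2(x).
Expanding and collecting terms gives g(x) = -5x^2 + 4x + 3.
Evaluating at x = 9: g(9) = -366.

-366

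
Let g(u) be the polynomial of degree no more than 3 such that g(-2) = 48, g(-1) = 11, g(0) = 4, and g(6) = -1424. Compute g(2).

-64

Using the Lagrange interpolation formula with nodes -2, -1, 0, 6:
  L_0(u) = (u + 1)u(u - 6) / -16
  L_1(u) = (u + 2)u(u - 6) / 7
  L_2(u) = (u + 2)(u + 1)(u - 6) / -12
  L_3(u) = (u + 2)(u + 1)u / 336
Then g(u) = 48·L_0(u) + 11·L_1(u) + 4·L_2(u) - 1424·L_3(u).
Expanding and collecting terms gives g(u) = -6u^3 - 3u^2 - 4u + 4.
Evaluating at u = 2: g(2) = -64.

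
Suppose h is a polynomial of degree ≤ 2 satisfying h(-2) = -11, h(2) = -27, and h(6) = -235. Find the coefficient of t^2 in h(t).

-6

Write h(t) = at^2 + bt + c. Substituting each data point gives a linear system:
  4a - 2b + c = -11
  4a + 2b + c = -27
  36a + 6b + c = -235
Solving the system yields a = -6, b = -4, c = 5.
So h(t) = -6t^2 - 4t + 5.
The leading coefficient is -6.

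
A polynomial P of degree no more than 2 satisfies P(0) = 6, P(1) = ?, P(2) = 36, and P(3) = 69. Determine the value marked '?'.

15

On equispaced nodes a degree-2 polynomial has vanishing third forward difference, so
  - P(0) + 3·P(1) - 3·P(2) + P(3) = 0.
Substituting the known values and solving for P(1):
  3·P(1) = 45
  P(1) = 15.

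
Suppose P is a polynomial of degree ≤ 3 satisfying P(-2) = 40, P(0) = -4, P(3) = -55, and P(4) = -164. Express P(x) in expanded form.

P(x) = -4x^3 + 5x^2 + 4x - 4

Write P(x) = ax^3 + bx^2 + cx + d. Substituting each data point gives a linear system:
  -8a + 4b - 2c + d = 40
  d = -4
  27a + 9b + 3c + d = -55
  64a + 16b + 4c + d = -164
Solving the system yields a = -4, b = 5, c = 4, d = -4.
So P(x) = -4x³ + 5x² + 4x - 4.
Check: P(4) = -164. ✓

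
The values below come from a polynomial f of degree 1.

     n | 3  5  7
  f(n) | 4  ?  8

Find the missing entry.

The 2 known points determine the degree-1 polynomial uniquely.
Write f(n) = an + b. Substituting each data point gives a linear system:
  3a + b = 4
  7a + b = 8
Solving the system yields a = 1, b = 1.
So f(n) = n + 1.
Then f(5) = 6.

6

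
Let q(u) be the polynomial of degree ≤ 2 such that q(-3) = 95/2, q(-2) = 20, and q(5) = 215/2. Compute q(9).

755/2

Write q(u) = au^2 + bu + c. Substituting each data point gives a linear system:
  9a - 3b + c = 95/2
  4a - 2b + c = 20
  25a + 5b + c = 215/2
Solving the system yields a = 5, b = -5/2, c = -5.
So q(u) = 5u² - (5/2)u - 5.
Then q(9) = 755/2.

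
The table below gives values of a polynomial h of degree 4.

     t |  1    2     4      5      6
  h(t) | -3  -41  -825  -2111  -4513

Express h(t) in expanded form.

h(t) = -4t^4 + 3t^3 + t^2 - 2t - 1

Write h(t) = at^4 + bt^3 + ct^2 + dt + e. Substituting each data point gives a linear system:
  a + b + c + d + e = -3
  16a + 8b + 4c + 2d + e = -41
  256a + 64b + 16c + 4d + e = -825
  625a + 125b + 25c + 5d + e = -2111
  1296a + 216b + 36c + 6d + e = -4513
Solving the system yields a = -4, b = 3, c = 1, d = -2, e = -1.
So h(t) = -4t^4 + 3t^3 + t^2 - 2t - 1.
Check: h(4) = -825. ✓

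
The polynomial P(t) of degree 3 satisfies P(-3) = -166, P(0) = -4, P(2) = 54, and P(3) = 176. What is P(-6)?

-1282

Write P(t) = at^3 + bt^2 + ct + d. Substituting each data point gives a linear system:
  -27a + 9b - 3c + d = -166
  d = -4
  8a + 4b + 2c + d = 54
  27a + 9b + 3c + d = 176
Solving the system yields a = 6, b = 1, c = 3, d = -4.
So P(t) = 6t³ + t² + 3t - 4.
Then P(-6) = -1282.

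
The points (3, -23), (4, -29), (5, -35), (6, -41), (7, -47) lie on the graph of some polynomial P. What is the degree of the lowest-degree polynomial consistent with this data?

1

Forward differences of the values at t = 3, 4, 5, 6, 7:
  P  : -23  -29  -35  -41  -47
  Δ  : -6  -6  -6  -6
  Δ^2: 0  0  0
  Δ^3: 0  0
  Δ^4: 0
The first differences are constant (-6) and nonzero, while all higher differences vanish, so the minimal degree is 1.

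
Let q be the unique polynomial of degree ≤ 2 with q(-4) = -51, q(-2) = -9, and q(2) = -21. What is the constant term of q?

1

Write q(n) = an^2 + bn + c. Substituting each data point gives a linear system:
  16a - 4b + c = -51
  4a - 2b + c = -9
  4a + 2b + c = -21
Solving the system yields a = -4, b = -3, c = 1.
So q(n) = -4n^2 - 3n + 1.
The constant term is 1.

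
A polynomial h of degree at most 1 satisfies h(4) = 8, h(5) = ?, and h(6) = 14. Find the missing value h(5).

On equispaced nodes a degree-1 polynomial has vanishing second forward difference, so
  h(4) - 2·h(5) + h(6) = 0.
Substituting the known values and solving for h(5):
  -2·h(5) = -22
  h(5) = 11.

11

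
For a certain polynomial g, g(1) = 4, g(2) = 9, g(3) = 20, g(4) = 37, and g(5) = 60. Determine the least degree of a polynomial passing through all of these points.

2

Forward differences of the values at t = 1, 2, 3, 4, 5:
  g  : 4  9  20  37  60
  Δ  : 5  11  17  23
  Δ^2: 6  6  6
  Δ^3: 0  0
  Δ^4: 0
The second differences are constant (6) and nonzero, while all higher differences vanish, so the minimal degree is 2.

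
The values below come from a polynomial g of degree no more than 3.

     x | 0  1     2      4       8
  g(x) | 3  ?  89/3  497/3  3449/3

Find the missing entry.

26/3

The 4 known points determine the degree-3 polynomial uniquely.
Write g(x) = ax^3 + bx^2 + cx + d. Substituting each data point gives a linear system:
  d = 3
  8a + 4b + 2c + d = 89/3
  64a + 16b + 4c + d = 497/3
  512a + 64b + 8c + d = 3449/3
Solving the system yields a = 2, b = 5/3, c = 2, d = 3.
So g(x) = 2x^3 + (5/3)x^2 + 2x + 3.
Then g(1) = 26/3.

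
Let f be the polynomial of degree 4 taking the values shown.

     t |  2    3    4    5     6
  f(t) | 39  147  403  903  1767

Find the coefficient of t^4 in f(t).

Write f(t) = at^4 + bt^3 + ct^2 + dt + e. Substituting each data point gives a linear system:
  16a + 8b + 4c + 2d + e = 39
  81a + 27b + 9c + 3d + e = 147
  256a + 64b + 16c + 4d + e = 403
  625a + 125b + 25c + 5d + e = 903
  1296a + 216b + 36c + 6d + e = 1767
Solving the system yields a = 1, b = 2, c = 1, d = 0, e = 3.
So f(t) = t⁴ + 2t³ + t² + 3.
The leading coefficient is 1.

1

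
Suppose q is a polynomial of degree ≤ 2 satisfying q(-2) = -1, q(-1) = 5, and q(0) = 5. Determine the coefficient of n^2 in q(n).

-3

Write q(n) = an^2 + bn + c. Substituting each data point gives a linear system:
  4a - 2b + c = -1
  a - b + c = 5
  c = 5
Solving the system yields a = -3, b = -3, c = 5.
So q(n) = -3n^2 - 3n + 5.
The leading coefficient is -3.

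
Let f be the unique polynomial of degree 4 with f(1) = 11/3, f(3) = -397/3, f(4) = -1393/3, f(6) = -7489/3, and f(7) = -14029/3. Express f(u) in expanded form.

Write f(u) = au^4 + bu^3 + cu^2 + du + e. Substituting each data point gives a linear system:
  a + b + c + d + e = 11/3
  81a + 27b + 9c + 3d + e = -397/3
  256a + 64b + 16c + 4d + e = -1393/3
  1296a + 216b + 36c + 6d + e = -7489/3
  2401a + 343b + 49c + 7d + e = -14029/3
Solving the system yields a = -2, b = 0, c = 2, d = 4, e = -1/3.
So f(u) = -2u^4 + 2u^2 + 4u - 1/3.
Check: f(6) = -7489/3. ✓

f(u) = -2u^4 + 2u^2 + 4u - 1/3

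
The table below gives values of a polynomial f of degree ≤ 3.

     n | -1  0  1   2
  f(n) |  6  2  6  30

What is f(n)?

f(n) = 2n^3 + 4n^2 - 2n + 2

Using the Lagrange interpolation formula with nodes -1, 0, 1, 2:
  L_0(n) = n(n - 1)(n - 2) / -6
  L_1(n) = (n + 1)(n - 1)(n - 2) / 2
  L_2(n) = (n + 1)n(n - 2) / -2
  L_3(n) = (n + 1)n(n - 1) / 6
Then f(n) = 6·L_0(n) + 2·L_1(n) + 6·L_2(n) + 30·L_3(n).
Expanding and collecting terms gives f(n) = 2n^3 + 4n^2 - 2n + 2.
Check: f(0) = 2. ✓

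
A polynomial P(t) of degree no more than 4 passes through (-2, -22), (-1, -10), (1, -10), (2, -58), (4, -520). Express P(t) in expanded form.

P(t) = -t^4 - 3t^3 - 5t^2 + 3t - 4

Write P(t) = at^4 + bt^3 + ct^2 + dt + e. Substituting each data point gives a linear system:
  16a - 8b + 4c - 2d + e = -22
  a - b + c - d + e = -10
  a + b + c + d + e = -10
  16a + 8b + 4c + 2d + e = -58
  256a + 64b + 16c + 4d + e = -520
Solving the system yields a = -1, b = -3, c = -5, d = 3, e = -4.
So P(t) = -t^4 - 3t^3 - 5t^2 + 3t - 4.
Check: P(4) = -520. ✓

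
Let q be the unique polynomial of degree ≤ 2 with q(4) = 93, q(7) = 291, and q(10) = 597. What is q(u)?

q(u) = 6u^2 - 3

Using the Lagrange interpolation formula with nodes 4, 7, 10:
  L_0(u) = (u - 7)(u - 10) / 18
  L_1(u) = (u - 4)(u - 10) / -9
  L_2(u) = (u - 4)(u - 7) / 18
Then q(u) = 93·L_0(u) + 291·L_1(u) + 597·L_2(u).
Expanding and collecting terms gives q(u) = 6u^2 - 3.
Check: q(10) = 597. ✓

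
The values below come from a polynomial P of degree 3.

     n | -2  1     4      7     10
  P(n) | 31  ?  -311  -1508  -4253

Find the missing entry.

-14

The 4 known points determine the degree-3 polynomial uniquely.
Write P(n) = an^3 + bn^2 + cn + d. Substituting each data point gives a linear system:
  -8a + 4b - 2c + d = 31
  64a + 16b + 4c + d = -311
  343a + 49b + 7c + d = -1508
  1000a + 100b + 10c + d = -4253
Solving the system yields a = -4, b = -2, c = -5, d = -3.
So P(n) = -4n^3 - 2n^2 - 5n - 3.
Then P(1) = -14.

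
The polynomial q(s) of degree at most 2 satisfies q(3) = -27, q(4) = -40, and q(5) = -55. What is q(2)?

-16

Forward differences of the values at s = 3, 4, 5:
  q  : -27  -40  -55
  Δ  : -13  -15
  Δ^2: -2
The second differences are constant, confirming degree 2.
Interpolating (Newton forward form) and evaluating at s = 2 gives q(2) = -16.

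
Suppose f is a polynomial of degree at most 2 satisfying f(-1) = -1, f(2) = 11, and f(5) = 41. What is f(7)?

71

Write f(t) = at^2 + bt + c. Substituting each data point gives a linear system:
  a - b + c = -1
  4a + 2b + c = 11
  25a + 5b + c = 41
Solving the system yields a = 1, b = 3, c = 1.
So f(t) = t² + 3t + 1.
Then f(7) = 71.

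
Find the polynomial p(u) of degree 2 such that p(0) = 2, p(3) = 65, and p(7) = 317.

p(u) = 6u^2 + 3u + 2

Write p(u) = au^2 + bu + c. Substituting each data point gives a linear system:
  c = 2
  9a + 3b + c = 65
  49a + 7b + c = 317
Solving the system yields a = 6, b = 3, c = 2.
So p(u) = 6u^2 + 3u + 2.
Check: p(7) = 317. ✓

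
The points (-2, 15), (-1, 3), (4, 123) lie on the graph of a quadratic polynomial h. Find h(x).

h(x) = 6x^2 + 6x + 3

Using the Lagrange interpolation formula with nodes -2, -1, 4:
  L_0(x) = (x + 1)(x - 4) / 6
  L_1(x) = (x + 2)(x - 4) / -5
  L_2(x) = (x + 2)(x + 1) / 30
Then h(x) = 15·L_0(x) + 3·L_1(x) + 123·L_2(x).
Expanding and collecting terms gives h(x) = 6x^2 + 6x + 3.
Check: h(-2) = 15. ✓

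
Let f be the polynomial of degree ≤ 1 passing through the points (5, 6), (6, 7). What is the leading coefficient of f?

Write f(t) = at + b. Substituting each data point gives a linear system:
  5a + b = 6
  6a + b = 7
Solving the system yields a = 1, b = 1.
So f(t) = t + 1.
The leading coefficient is 1.

1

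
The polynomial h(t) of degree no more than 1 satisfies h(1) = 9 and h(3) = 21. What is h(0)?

3

Using the Lagrange interpolation formula with nodes 1, 3:
  L_0(t) = (t - 3) / -2
  L_1(t) = (t - 1) / 2
Then h(t) = 9·L_0(t) + 21·L_1(t).
Expanding and collecting terms gives h(t) = 6t + 3.
Evaluating at t = 0: h(0) = 3.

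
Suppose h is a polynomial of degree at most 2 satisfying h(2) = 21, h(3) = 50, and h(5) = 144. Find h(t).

Write h(t) = at^2 + bt + c. Substituting each data point gives a linear system:
  4a + 2b + c = 21
  9a + 3b + c = 50
  25a + 5b + c = 144
Solving the system yields a = 6, b = -1, c = -1.
So h(t) = 6t² - t - 1.
Check: h(2) = 21. ✓

h(t) = 6t^2 - t - 1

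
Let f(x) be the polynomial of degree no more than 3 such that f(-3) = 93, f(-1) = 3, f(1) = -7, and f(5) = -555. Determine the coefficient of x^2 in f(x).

-2

Write f(x) = ax^3 + bx^2 + cx + d. Substituting each data point gives a linear system:
  -27a + 9b - 3c + d = 93
  -a + b - c + d = 3
  a + b + c + d = -7
  125a + 25b + 5c + d = -555
Solving the system yields a = -4, b = -2, c = -1, d = 0.
So f(x) = -4x^3 - 2x^2 - x.
The coefficient of x^2 is -2.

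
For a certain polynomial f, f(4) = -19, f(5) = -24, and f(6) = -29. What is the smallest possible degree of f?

1

Forward differences of the values at s = 4, 5, 6:
  f  : -19  -24  -29
  Δ  : -5  -5
  Δ^2: 0
The first differences are constant (-5) and nonzero, while all higher differences vanish, so the minimal degree is 1.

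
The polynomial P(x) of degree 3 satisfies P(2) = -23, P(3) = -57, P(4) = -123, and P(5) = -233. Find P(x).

P(x) = -2x^3 + 2x^2 - 6x - 3

Using the Lagrange interpolation formula with nodes 2, 3, 4, 5:
  L_0(x) = (x - 3)(x - 4)(x - 5) / -6
  L_1(x) = (x - 2)(x - 4)(x - 5) / 2
  L_2(x) = (x - 2)(x - 3)(x - 5) / -2
  L_3(x) = (x - 2)(x - 3)(x - 4) / 6
Then P(x) = -23·L_0(x) - 57·L_1(x) - 123·L_2(x) - 233·L_3(x).
Expanding and collecting terms gives P(x) = -2x^3 + 2x^2 - 6x - 3.
Check: P(4) = -123. ✓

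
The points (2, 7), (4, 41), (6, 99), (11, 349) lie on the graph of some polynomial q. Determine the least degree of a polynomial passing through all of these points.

2

Divided differences on the nodes 2, 4, 6, 11:
  order 0: 7  41  99  349
  order 1: 17  29  50
  order 2: 3  3
  order 3: 0
The order-2 divided differences are all 3 (nonzero) and every higher order vanishes, so the data lies on a polynomial of degree exactly 2.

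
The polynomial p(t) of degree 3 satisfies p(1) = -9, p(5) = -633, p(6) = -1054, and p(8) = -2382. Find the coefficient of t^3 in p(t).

Write p(t) = at^3 + bt^2 + ct + d. Substituting each data point gives a linear system:
  a + b + c + d = -9
  125a + 25b + 5c + d = -633
  216a + 36b + 6c + d = -1054
  512a + 64b + 8c + d = -2382
Solving the system yields a = -4, b = -5, c = -2, d = 2.
So p(t) = -4t³ - 5t² - 2t + 2.
The leading coefficient is -4.

-4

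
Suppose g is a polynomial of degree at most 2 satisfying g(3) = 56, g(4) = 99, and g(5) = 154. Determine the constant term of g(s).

-1

Write g(s) = as^2 + bs + c. Substituting each data point gives a linear system:
  9a + 3b + c = 56
  16a + 4b + c = 99
  25a + 5b + c = 154
Solving the system yields a = 6, b = 1, c = -1.
So g(s) = 6s^2 + s - 1.
The constant term is -1.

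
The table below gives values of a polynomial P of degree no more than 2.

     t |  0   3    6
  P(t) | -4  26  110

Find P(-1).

-2

Forward differences of the values at t = 0, 3, 6:
  P  : -4  26  110
  Δ  : 30  84
  Δ^2: 54
The second differences are constant, confirming degree 2.
Interpolating (Newton forward form) and evaluating at t = -1 gives P(-1) = -2.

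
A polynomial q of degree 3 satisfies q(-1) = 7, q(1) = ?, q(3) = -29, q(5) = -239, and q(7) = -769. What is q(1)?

On equispaced nodes a degree-3 polynomial has vanishing fourth forward difference, so
  q(-1) - 4·q(1) + 6·q(3) - 4·q(5) + q(7) = 0.
Substituting the known values and solving for q(1):
  -4·q(1) = -20
  q(1) = 5.

5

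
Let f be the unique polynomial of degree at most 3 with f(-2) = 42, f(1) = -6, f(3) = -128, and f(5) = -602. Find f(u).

f(u) = -5u^3 + u^2 - 2

Using the Lagrange interpolation formula with nodes -2, 1, 3, 5:
  L_0(u) = (u - 1)(u - 3)(u - 5) / -105
  L_1(u) = (u + 2)(u - 3)(u - 5) / 24
  L_2(u) = (u + 2)(u - 1)(u - 5) / -20
  L_3(u) = (u + 2)(u - 1)(u - 3) / 56
Then f(u) = 42·L_0(u) - 6·L_1(u) - 128·L_2(u) - 602·L_3(u).
Expanding and collecting terms gives f(u) = -5u³ + u² - 2.
Check: f(5) = -602. ✓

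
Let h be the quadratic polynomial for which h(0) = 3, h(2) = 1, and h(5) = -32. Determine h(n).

Using the Lagrange interpolation formula with nodes 0, 2, 5:
  L_0(n) = (n - 2)(n - 5) / 10
  L_1(n) = n(n - 5) / -6
  L_2(n) = n(n - 2) / 15
Then h(n) = 3·L_0(n) + 1·L_1(n) - 32·L_2(n).
Expanding and collecting terms gives h(n) = -2n^2 + 3n + 3.
Check: h(0) = 3. ✓

h(n) = -2n^2 + 3n + 3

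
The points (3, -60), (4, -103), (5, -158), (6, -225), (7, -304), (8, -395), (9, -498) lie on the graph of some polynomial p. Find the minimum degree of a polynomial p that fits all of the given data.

Forward differences of the values at x = 3, 4, 5, 6, 7, 8, 9:
  p  : -60  -103  -158  -225  -304  -395  -498
  Δ  : -43  -55  -67  -79  -91  -103
  Δ^2: -12  -12  -12  -12  -12
  Δ^3: 0  0  0  0
  Δ^4: 0  0  0
  Δ^5: 0  0
  Δ^6: 0
The second differences are constant (-12) and nonzero, while all higher differences vanish, so the minimal degree is 2.

2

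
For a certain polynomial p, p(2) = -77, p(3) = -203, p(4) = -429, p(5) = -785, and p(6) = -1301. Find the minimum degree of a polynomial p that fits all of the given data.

Forward differences of the values at t = 2, 3, 4, 5, 6:
  p  : -77  -203  -429  -785  -1301
  Δ  : -126  -226  -356  -516
  Δ^2: -100  -130  -160
  Δ^3: -30  -30
  Δ^4: 0
The third differences are constant (-30) and nonzero, while all higher differences vanish, so the minimal degree is 3.

3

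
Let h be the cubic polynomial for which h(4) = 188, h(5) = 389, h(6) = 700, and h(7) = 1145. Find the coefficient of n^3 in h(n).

4

Write h(n) = an^3 + bn^2 + cn + d. Substituting each data point gives a linear system:
  64a + 16b + 4c + d = 188
  125a + 25b + 5c + d = 389
  216a + 36b + 6c + d = 700
  343a + 49b + 7c + d = 1145
Solving the system yields a = 4, b = -5, c = 2, d = 4.
So h(n) = 4n^3 - 5n^2 + 2n + 4.
The leading coefficient is 4.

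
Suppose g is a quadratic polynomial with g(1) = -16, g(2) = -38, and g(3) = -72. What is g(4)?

Forward differences of the values at u = 1, 2, 3:
  g  : -16  -38  -72
  Δ  : -22  -34
  Δ^2: -12
The second differences are constant, confirming degree 2.
Interpolating (Newton forward form) and evaluating at u = 4 gives g(4) = -118.

-118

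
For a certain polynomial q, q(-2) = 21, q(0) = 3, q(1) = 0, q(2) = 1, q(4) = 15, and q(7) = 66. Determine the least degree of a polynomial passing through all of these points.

2

Divided differences on the nodes -2, 0, 1, 2, 4, 7:
  order 0: 21  3  0  1  15  66
  order 1: -9  -3  1  7  17
  order 2: 2  2  2  2
  order 3: 0  0  0
  order 4: 0  0
  order 5: 0
The order-2 divided differences are all 2 (nonzero) and every higher order vanishes, so the data lies on a polynomial of degree exactly 2.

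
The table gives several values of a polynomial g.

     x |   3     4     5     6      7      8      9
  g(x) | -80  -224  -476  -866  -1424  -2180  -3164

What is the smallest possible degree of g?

Forward differences of the values at x = 3, 4, 5, 6, 7, 8, 9:
  g  : -80  -224  -476  -866  -1424  -2180  -3164
  Δ  : -144  -252  -390  -558  -756  -984
  Δ^2: -108  -138  -168  -198  -228
  Δ^3: -30  -30  -30  -30
  Δ^4: 0  0  0
  Δ^5: 0  0
  Δ^6: 0
The third differences are constant (-30) and nonzero, while all higher differences vanish, so the minimal degree is 3.

3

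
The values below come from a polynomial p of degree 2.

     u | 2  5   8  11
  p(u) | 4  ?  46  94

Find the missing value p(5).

On equispaced nodes a degree-2 polynomial has vanishing third forward difference, so
  - p(2) + 3·p(5) - 3·p(8) + p(11) = 0.
Substituting the known values and solving for p(5):
  3·p(5) = 48
  p(5) = 16.

16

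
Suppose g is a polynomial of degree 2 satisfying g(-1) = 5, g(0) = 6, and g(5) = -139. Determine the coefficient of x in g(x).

-4

Write g(x) = ax^2 + bx + c. Substituting each data point gives a linear system:
  a - b + c = 5
  c = 6
  25a + 5b + c = -139
Solving the system yields a = -5, b = -4, c = 6.
So g(x) = -5x^2 - 4x + 6.
The coefficient of x is -4.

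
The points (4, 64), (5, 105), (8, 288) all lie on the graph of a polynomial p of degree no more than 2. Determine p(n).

p(n) = 5n^2 - 4n

Write p(n) = an^2 + bn + c. Substituting each data point gives a linear system:
  16a + 4b + c = 64
  25a + 5b + c = 105
  64a + 8b + c = 288
Solving the system yields a = 5, b = -4, c = 0.
So p(n) = 5n^2 - 4n.
Check: p(5) = 105. ✓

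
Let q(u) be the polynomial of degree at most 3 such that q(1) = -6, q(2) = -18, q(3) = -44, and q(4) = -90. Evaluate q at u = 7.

Forward differences of the values at u = 1, 2, 3, 4:
  q  : -6  -18  -44  -90
  Δ  : -12  -26  -46
  Δ^2: -14  -20
  Δ^3: -6
The third differences are constant, confirming degree 3.
Interpolating (Newton forward form) and evaluating at u = 7 gives q(7) = -408.

-408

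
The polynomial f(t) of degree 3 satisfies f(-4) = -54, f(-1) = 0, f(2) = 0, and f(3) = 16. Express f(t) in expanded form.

f(t) = t^3 - 3t - 2

Write f(t) = at^3 + bt^2 + ct + d. Substituting each data point gives a linear system:
  -64a + 16b - 4c + d = -54
  -a + b - c + d = 0
  8a + 4b + 2c + d = 0
  27a + 9b + 3c + d = 16
Solving the system yields a = 1, b = 0, c = -3, d = -2.
So f(t) = t³ - 3t - 2.
Check: f(2) = 0. ✓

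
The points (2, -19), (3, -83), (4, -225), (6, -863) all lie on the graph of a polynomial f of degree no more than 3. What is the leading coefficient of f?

-5

Write f(t) = at^3 + bt^2 + ct + d. Substituting each data point gives a linear system:
  8a + 4b + 2c + d = -19
  27a + 9b + 3c + d = -83
  64a + 16b + 4c + d = -225
  216a + 36b + 6c + d = -863
Solving the system yields a = -5, b = 6, c = 1, d = -5.
So f(t) = -5t³ + 6t² + t - 5.
The leading coefficient is -5.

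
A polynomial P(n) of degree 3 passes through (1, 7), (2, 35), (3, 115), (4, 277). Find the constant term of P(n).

1

Write P(n) = an^3 + bn^2 + cn + d. Substituting each data point gives a linear system:
  a + b + c + d = 7
  8a + 4b + 2c + d = 35
  27a + 9b + 3c + d = 115
  64a + 16b + 4c + d = 277
Solving the system yields a = 5, b = -4, c = 5, d = 1.
So P(n) = 5n^3 - 4n^2 + 5n + 1.
The constant term is 1.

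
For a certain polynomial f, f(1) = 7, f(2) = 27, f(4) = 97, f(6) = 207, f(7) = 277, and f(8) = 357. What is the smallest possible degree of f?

2

Divided differences on the nodes 1, 2, 4, 6, 7, 8:
  order 0: 7  27  97  207  277  357
  order 1: 20  35  55  70  80
  order 2: 5  5  5  5
  order 3: 0  0  0
  order 4: 0  0
  order 5: 0
The order-2 divided differences are all 5 (nonzero) and every higher order vanishes, so the data lies on a polynomial of degree exactly 2.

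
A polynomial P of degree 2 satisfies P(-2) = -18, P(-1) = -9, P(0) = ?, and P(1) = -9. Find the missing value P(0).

-6

On equispaced nodes a degree-2 polynomial has vanishing third forward difference, so
  - P(-2) + 3·P(-1) - 3·P(0) + P(1) = 0.
Substituting the known values and solving for P(0):
  -3·P(0) = 18
  P(0) = -6.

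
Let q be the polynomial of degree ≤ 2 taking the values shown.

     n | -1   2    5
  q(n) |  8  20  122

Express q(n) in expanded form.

q(n) = 5n^2 - n + 2

Write q(n) = an^2 + bn + c. Substituting each data point gives a linear system:
  a - b + c = 8
  4a + 2b + c = 20
  25a + 5b + c = 122
Solving the system yields a = 5, b = -1, c = 2.
So q(n) = 5n^2 - n + 2.
Check: q(2) = 20. ✓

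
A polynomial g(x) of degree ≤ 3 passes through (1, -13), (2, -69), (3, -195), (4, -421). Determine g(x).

g(x) = -5x^3 - 5x^2 - 6x + 3

Write g(x) = ax^3 + bx^2 + cx + d. Substituting each data point gives a linear system:
  a + b + c + d = -13
  8a + 4b + 2c + d = -69
  27a + 9b + 3c + d = -195
  64a + 16b + 4c + d = -421
Solving the system yields a = -5, b = -5, c = -6, d = 3.
So g(x) = -5x^3 - 5x^2 - 6x + 3.
Check: g(2) = -69. ✓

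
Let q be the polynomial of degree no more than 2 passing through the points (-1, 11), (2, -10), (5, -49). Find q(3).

Using the Lagrange interpolation formula with nodes -1, 2, 5:
  L_0(t) = (t - 2)(t - 5) / 18
  L_1(t) = (t + 1)(t - 5) / -9
  L_2(t) = (t + 1)(t - 2) / 18
Then q(t) = 11·L_0(t) - 10·L_1(t) - 49·L_2(t).
Expanding and collecting terms gives q(t) = -t^2 - 6t + 6.
Evaluating at t = 3: q(3) = -21.

-21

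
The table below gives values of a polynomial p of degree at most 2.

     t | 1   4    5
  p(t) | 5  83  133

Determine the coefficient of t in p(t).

Write p(t) = at^2 + bt + c. Substituting each data point gives a linear system:
  a + b + c = 5
  16a + 4b + c = 83
  25a + 5b + c = 133
Solving the system yields a = 6, b = -4, c = 3.
So p(t) = 6t^2 - 4t + 3.
The coefficient of t is -4.

-4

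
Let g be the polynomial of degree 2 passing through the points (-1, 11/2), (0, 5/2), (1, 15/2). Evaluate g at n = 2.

41/2

Write g(n) = an^2 + bn + c. Substituting each data point gives a linear system:
  a - b + c = 11/2
  c = 5/2
  a + b + c = 15/2
Solving the system yields a = 4, b = 1, c = 5/2.
So g(n) = 4n² + n + 5/2.
Then g(2) = 41/2.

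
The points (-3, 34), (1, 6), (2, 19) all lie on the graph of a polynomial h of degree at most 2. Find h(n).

Using the Lagrange interpolation formula with nodes -3, 1, 2:
  L_0(n) = (n - 1)(n - 2) / 20
  L_1(n) = (n + 3)(n - 2) / -4
  L_2(n) = (n + 3)(n - 1) / 5
Then h(n) = 34·L_0(n) + 6·L_1(n) + 19·L_2(n).
Expanding and collecting terms gives h(n) = 4n^2 + n + 1.
Check: h(1) = 6. ✓

h(n) = 4n^2 + n + 1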